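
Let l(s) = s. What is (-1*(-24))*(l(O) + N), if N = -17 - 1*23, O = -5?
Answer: -1080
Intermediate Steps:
N = -40 (N = -17 - 23 = -40)
(-1*(-24))*(l(O) + N) = (-1*(-24))*(-5 - 40) = 24*(-45) = -1080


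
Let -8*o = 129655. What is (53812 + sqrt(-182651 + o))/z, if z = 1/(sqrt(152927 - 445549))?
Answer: -sqrt(232760756393)/2 + 53812*I*sqrt(292622) ≈ -2.4123e+5 + 2.9109e+7*I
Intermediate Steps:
o = -129655/8 (o = -1/8*129655 = -129655/8 ≈ -16207.)
z = -I*sqrt(292622)/292622 (z = 1/(sqrt(-292622)) = 1/(I*sqrt(292622)) = -I*sqrt(292622)/292622 ≈ -0.0018486*I)
(53812 + sqrt(-182651 + o))/z = (53812 + sqrt(-182651 - 129655/8))/((-I*sqrt(292622)/292622)) = (53812 + sqrt(-1590863/8))*(I*sqrt(292622)) = (53812 + I*sqrt(3181726)/4)*(I*sqrt(292622)) = I*sqrt(292622)*(53812 + I*sqrt(3181726)/4)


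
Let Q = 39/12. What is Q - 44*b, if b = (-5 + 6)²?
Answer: -163/4 ≈ -40.750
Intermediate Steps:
b = 1 (b = 1² = 1)
Q = 13/4 (Q = 39*(1/12) = 13/4 ≈ 3.2500)
Q - 44*b = 13/4 - 44*1 = 13/4 - 44 = -163/4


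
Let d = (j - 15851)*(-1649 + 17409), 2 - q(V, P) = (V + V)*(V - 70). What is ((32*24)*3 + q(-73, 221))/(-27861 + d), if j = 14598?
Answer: 18572/19775141 ≈ 0.00093916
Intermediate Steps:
q(V, P) = 2 - 2*V*(-70 + V) (q(V, P) = 2 - (V + V)*(V - 70) = 2 - 2*V*(-70 + V))
d = -19747280 (d = (14598 - 15851)*(-1649 + 17409) = -1253*15760 = -19747280)
((32*24)*3 + q(-73, 221))/(-27861 + d) = ((32*24)*3 + (2 - 2*(-73)**2 + 140*(-73)))/(-27861 - 19747280) = (768*3 + (2 - 2*5329 - 10220))/(-19775141) = (2304 + (2 - 10658 - 10220))*(-1/19775141) = (2304 - 20876)*(-1/19775141) = -18572*(-1/19775141) = 18572/19775141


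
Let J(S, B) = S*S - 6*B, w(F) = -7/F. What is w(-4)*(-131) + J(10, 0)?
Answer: -517/4 ≈ -129.25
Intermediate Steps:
J(S, B) = S² - 6*B
w(-4)*(-131) + J(10, 0) = -7/(-4)*(-131) + (10² - 6*0) = -7*(-¼)*(-131) + (100 + 0) = (7/4)*(-131) + 100 = -917/4 + 100 = -517/4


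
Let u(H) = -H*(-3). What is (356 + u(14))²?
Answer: 158404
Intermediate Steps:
u(H) = 3*H (u(H) = -H*(-3) = 3*H)
(356 + u(14))² = (356 + 3*14)² = (356 + 42)² = 398² = 158404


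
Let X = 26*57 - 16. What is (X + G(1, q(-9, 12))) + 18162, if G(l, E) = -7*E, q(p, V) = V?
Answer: 19544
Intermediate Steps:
X = 1466 (X = 1482 - 16 = 1466)
(X + G(1, q(-9, 12))) + 18162 = (1466 - 7*12) + 18162 = (1466 - 84) + 18162 = 1382 + 18162 = 19544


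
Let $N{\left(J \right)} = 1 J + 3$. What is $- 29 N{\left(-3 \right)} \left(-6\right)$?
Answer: $0$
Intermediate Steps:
$N{\left(J \right)} = 3 + J$ ($N{\left(J \right)} = J + 3 = 3 + J$)
$- 29 N{\left(-3 \right)} \left(-6\right) = - 29 \left(3 - 3\right) \left(-6\right) = \left(-29\right) 0 \left(-6\right) = 0 \left(-6\right) = 0$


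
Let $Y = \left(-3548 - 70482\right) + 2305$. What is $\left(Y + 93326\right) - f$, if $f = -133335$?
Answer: $154936$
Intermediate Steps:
$Y = -71725$ ($Y = -74030 + 2305 = -71725$)
$\left(Y + 93326\right) - f = \left(-71725 + 93326\right) - -133335 = 21601 + 133335 = 154936$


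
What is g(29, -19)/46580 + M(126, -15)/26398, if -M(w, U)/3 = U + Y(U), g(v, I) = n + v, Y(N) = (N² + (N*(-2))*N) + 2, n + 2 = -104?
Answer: 15612737/614809420 ≈ 0.025394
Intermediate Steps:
n = -106 (n = -2 - 104 = -106)
Y(N) = 2 - N² (Y(N) = (N² + (-2*N)*N) + 2 = (N² - 2*N²) + 2 = -N² + 2 = 2 - N²)
g(v, I) = -106 + v
M(w, U) = -6 - 3*U + 3*U² (M(w, U) = -3*(U + (2 - U²)) = -3*(2 + U - U²) = -6 - 3*U + 3*U²)
g(29, -19)/46580 + M(126, -15)/26398 = (-106 + 29)/46580 + (-6 - 3*(-15) + 3*(-15)²)/26398 = -77*1/46580 + (-6 + 45 + 3*225)*(1/26398) = -77/46580 + (-6 + 45 + 675)*(1/26398) = -77/46580 + 714*(1/26398) = -77/46580 + 357/13199 = 15612737/614809420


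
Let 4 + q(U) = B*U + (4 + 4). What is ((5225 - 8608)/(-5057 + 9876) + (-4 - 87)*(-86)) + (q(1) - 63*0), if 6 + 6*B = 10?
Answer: 113197799/14457 ≈ 7830.0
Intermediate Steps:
B = ⅔ (B = -1 + (⅙)*10 = -1 + 5/3 = ⅔ ≈ 0.66667)
q(U) = 4 + 2*U/3 (q(U) = -4 + (2*U/3 + (4 + 4)) = -4 + (2*U/3 + 8) = -4 + (8 + 2*U/3) = 4 + 2*U/3)
((5225 - 8608)/(-5057 + 9876) + (-4 - 87)*(-86)) + (q(1) - 63*0) = ((5225 - 8608)/(-5057 + 9876) + (-4 - 87)*(-86)) + ((4 + (⅔)*1) - 63*0) = (-3383/4819 - 91*(-86)) + ((4 + ⅔) + 0) = (-3383*1/4819 + 7826) + (14/3 + 0) = (-3383/4819 + 7826) + 14/3 = 37710111/4819 + 14/3 = 113197799/14457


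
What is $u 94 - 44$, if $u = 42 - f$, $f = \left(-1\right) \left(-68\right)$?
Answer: $-2488$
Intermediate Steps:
$f = 68$
$u = -26$ ($u = 42 - 68 = -26$)
$u 94 - 44 = \left(-26\right) 94 - 44 = -2444 - 44 = -2488$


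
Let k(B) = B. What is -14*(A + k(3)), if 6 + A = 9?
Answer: -84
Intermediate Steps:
A = 3 (A = -6 + 9 = 3)
-14*(A + k(3)) = -14*(3 + 3) = -14*6 = -84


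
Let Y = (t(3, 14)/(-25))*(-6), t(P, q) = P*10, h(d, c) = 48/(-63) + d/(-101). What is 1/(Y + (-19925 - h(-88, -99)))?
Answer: -10605/211229429 ≈ -5.0206e-5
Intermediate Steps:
h(d, c) = -16/21 - d/101 (h(d, c) = 48*(-1/63) + d*(-1/101) = -16/21 - d/101)
t(P, q) = 10*P
Y = 36/5 (Y = ((10*3)/(-25))*(-6) = (30*(-1/25))*(-6) = -6/5*(-6) = 36/5 ≈ 7.2000)
1/(Y + (-19925 - h(-88, -99))) = 1/(36/5 + (-19925 - (-16/21 - 1/101*(-88)))) = 1/(36/5 + (-19925 - (-16/21 + 88/101))) = 1/(36/5 + (-19925 - 1*232/2121)) = 1/(36/5 + (-19925 - 232/2121)) = 1/(36/5 - 42261157/2121) = 1/(-211229429/10605) = -10605/211229429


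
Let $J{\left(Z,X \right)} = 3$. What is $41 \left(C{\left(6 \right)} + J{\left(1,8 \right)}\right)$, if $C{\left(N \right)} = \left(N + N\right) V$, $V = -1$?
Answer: $-369$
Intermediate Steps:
$C{\left(N \right)} = - 2 N$ ($C{\left(N \right)} = \left(N + N\right) \left(-1\right) = 2 N \left(-1\right) = - 2 N$)
$41 \left(C{\left(6 \right)} + J{\left(1,8 \right)}\right) = 41 \left(\left(-2\right) 6 + 3\right) = 41 \left(-12 + 3\right) = 41 \left(-9\right) = -369$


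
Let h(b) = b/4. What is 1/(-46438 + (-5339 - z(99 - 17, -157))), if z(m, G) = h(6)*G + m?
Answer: -2/103247 ≈ -1.9371e-5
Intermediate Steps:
h(b) = b/4 (h(b) = b*(¼) = b/4)
z(m, G) = m + 3*G/2 (z(m, G) = ((¼)*6)*G + m = 3*G/2 + m = m + 3*G/2)
1/(-46438 + (-5339 - z(99 - 17, -157))) = 1/(-46438 + (-5339 - ((99 - 17) + (3/2)*(-157)))) = 1/(-46438 + (-5339 - (82 - 471/2))) = 1/(-46438 + (-5339 - 1*(-307/2))) = 1/(-46438 + (-5339 + 307/2)) = 1/(-46438 - 10371/2) = 1/(-103247/2) = -2/103247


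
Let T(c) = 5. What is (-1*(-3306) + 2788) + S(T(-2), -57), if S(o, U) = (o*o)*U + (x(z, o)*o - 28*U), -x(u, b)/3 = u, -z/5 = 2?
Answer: 6415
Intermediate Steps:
z = -10 (z = -5*2 = -10)
x(u, b) = -3*u
S(o, U) = -28*U + 30*o + U*o² (S(o, U) = (o*o)*U + ((-3*(-10))*o - 28*U) = o²*U + (30*o - 28*U) = U*o² + (-28*U + 30*o) = -28*U + 30*o + U*o²)
(-1*(-3306) + 2788) + S(T(-2), -57) = (-1*(-3306) + 2788) + (-28*(-57) + 30*5 - 57*5²) = (3306 + 2788) + (1596 + 150 - 57*25) = 6094 + (1596 + 150 - 1425) = 6094 + 321 = 6415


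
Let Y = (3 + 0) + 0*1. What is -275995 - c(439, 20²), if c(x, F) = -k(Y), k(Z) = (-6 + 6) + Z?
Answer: -275992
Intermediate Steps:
Y = 3 (Y = 3 + 0 = 3)
k(Z) = Z (k(Z) = 0 + Z = Z)
c(x, F) = -3 (c(x, F) = -1*3 = -3)
-275995 - c(439, 20²) = -275995 - 1*(-3) = -275995 + 3 = -275992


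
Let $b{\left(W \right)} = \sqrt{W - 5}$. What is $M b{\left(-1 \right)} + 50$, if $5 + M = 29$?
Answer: $50 + 24 i \sqrt{6} \approx 50.0 + 58.788 i$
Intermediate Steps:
$M = 24$ ($M = -5 + 29 = 24$)
$b{\left(W \right)} = \sqrt{-5 + W}$
$M b{\left(-1 \right)} + 50 = 24 \sqrt{-5 - 1} + 50 = 24 \sqrt{-6} + 50 = 24 i \sqrt{6} + 50 = 50 + 24 i \sqrt{6}$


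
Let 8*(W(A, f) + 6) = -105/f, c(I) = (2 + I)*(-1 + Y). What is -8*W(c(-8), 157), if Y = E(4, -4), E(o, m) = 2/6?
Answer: 7641/157 ≈ 48.669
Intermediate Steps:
E(o, m) = ⅓ (E(o, m) = 2*(⅙) = ⅓)
Y = ⅓ ≈ 0.33333
c(I) = -4/3 - 2*I/3 (c(I) = (2 + I)*(-1 + ⅓) = (2 + I)*(-⅔) = -4/3 - 2*I/3)
W(A, f) = -6 - 105/(8*f) (W(A, f) = -6 + (-105/f)/8 = -6 - 105/(8*f))
-8*W(c(-8), 157) = -8*(-6 - 105/8/157) = -8*(-6 - 105/8*1/157) = -8*(-6 - 105/1256) = -8*(-7641/1256) = 7641/157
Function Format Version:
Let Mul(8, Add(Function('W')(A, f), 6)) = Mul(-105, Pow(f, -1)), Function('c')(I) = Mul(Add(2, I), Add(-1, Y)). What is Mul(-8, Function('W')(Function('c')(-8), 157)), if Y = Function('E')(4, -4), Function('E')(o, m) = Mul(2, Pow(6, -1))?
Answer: Rational(7641, 157) ≈ 48.669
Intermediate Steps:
Function('E')(o, m) = Rational(1, 3) (Function('E')(o, m) = Mul(2, Rational(1, 6)) = Rational(1, 3))
Y = Rational(1, 3) ≈ 0.33333
Function('c')(I) = Add(Rational(-4, 3), Mul(Rational(-2, 3), I)) (Function('c')(I) = Mul(Add(2, I), Add(-1, Rational(1, 3))) = Mul(Add(2, I), Rational(-2, 3)) = Add(Rational(-4, 3), Mul(Rational(-2, 3), I)))
Function('W')(A, f) = Add(-6, Mul(Rational(-105, 8), Pow(f, -1))) (Function('W')(A, f) = Add(-6, Mul(Rational(1, 8), Mul(-105, Pow(f, -1)))) = Add(-6, Mul(Rational(-105, 8), Pow(f, -1))))
Mul(-8, Function('W')(Function('c')(-8), 157)) = Mul(-8, Add(-6, Mul(Rational(-105, 8), Pow(157, -1)))) = Mul(-8, Add(-6, Mul(Rational(-105, 8), Rational(1, 157)))) = Mul(-8, Add(-6, Rational(-105, 1256))) = Mul(-8, Rational(-7641, 1256)) = Rational(7641, 157)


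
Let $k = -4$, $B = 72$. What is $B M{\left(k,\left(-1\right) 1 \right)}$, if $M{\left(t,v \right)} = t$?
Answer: $-288$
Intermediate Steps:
$B M{\left(k,\left(-1\right) 1 \right)} = 72 \left(-4\right) = -288$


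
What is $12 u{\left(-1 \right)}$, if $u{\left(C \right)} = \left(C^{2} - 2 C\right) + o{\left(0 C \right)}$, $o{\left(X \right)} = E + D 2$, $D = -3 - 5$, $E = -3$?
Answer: $-192$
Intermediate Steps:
$D = -8$
$o{\left(X \right)} = -19$ ($o{\left(X \right)} = -3 - 16 = -19$)
$u{\left(C \right)} = -19 + C^{2} - 2 C$ ($u{\left(C \right)} = \left(C^{2} - 2 C\right) - 19 = -19 + C^{2} - 2 C$)
$12 u{\left(-1 \right)} = 12 \left(-19 + \left(-1\right)^{2} - -2\right) = 12 \left(-19 + 1 + 2\right) = 12 \left(-16\right) = -192$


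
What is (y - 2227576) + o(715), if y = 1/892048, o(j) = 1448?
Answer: -1985813030143/892048 ≈ -2.2261e+6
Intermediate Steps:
y = 1/892048 ≈ 1.1210e-6
(y - 2227576) + o(715) = (1/892048 - 2227576) + 1448 = -1987104715647/892048 + 1448 = -1985813030143/892048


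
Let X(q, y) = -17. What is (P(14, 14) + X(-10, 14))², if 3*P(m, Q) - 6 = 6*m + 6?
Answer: 225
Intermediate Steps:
P(m, Q) = 4 + 2*m (P(m, Q) = 2 + (6*m + 6)/3 = 2 + (6 + 6*m)/3 = 2 + (2 + 2*m) = 4 + 2*m)
(P(14, 14) + X(-10, 14))² = ((4 + 2*14) - 17)² = ((4 + 28) - 17)² = (32 - 17)² = 15² = 225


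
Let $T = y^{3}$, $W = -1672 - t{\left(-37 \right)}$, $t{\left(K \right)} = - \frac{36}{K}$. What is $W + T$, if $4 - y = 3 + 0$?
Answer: $- \frac{61863}{37} \approx -1672.0$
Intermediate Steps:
$y = 1$ ($y = 4 - \left(3 + 0\right) = 4 - 3 = 1$)
$W = - \frac{61900}{37}$ ($W = -1672 - - \frac{36}{-37} = -1672 - \left(-36\right) \left(- \frac{1}{37}\right) = -1672 - \frac{36}{37} = - \frac{61900}{37} \approx -1673.0$)
$T = 1$ ($T = 1^{3} = 1$)
$W + T = - \frac{61900}{37} + 1 = - \frac{61863}{37}$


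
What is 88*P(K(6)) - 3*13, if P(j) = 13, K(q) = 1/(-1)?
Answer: 1105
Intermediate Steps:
K(q) = -1
88*P(K(6)) - 3*13 = 88*13 - 3*13 = 1144 - 39 = 1105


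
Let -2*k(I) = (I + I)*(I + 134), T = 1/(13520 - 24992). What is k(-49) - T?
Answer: 47780881/11472 ≈ 4165.0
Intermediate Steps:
T = -1/11472 (T = 1/(-11472) = -1/11472 ≈ -8.7169e-5)
k(I) = -I*(134 + I) (k(I) = -(I + I)*(I + 134)/2 = -2*I*(134 + I)/2 = -I*(134 + I))
k(-49) - T = -1*(-49)*(134 - 49) - 1*(-1/11472) = -1*(-49)*85 + 1/11472 = 4165 + 1/11472 = 47780881/11472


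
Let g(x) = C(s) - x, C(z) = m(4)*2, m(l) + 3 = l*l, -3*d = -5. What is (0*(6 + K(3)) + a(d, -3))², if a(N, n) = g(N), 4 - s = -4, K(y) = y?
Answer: 5329/9 ≈ 592.11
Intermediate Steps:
d = 5/3 (d = -⅓*(-5) = 5/3 ≈ 1.6667)
s = 8 (s = 4 - 1*(-4) = 4 + 4 = 8)
m(l) = -3 + l² (m(l) = -3 + l*l = -3 + l²)
C(z) = 26 (C(z) = (-3 + 4²)*2 = (-3 + 16)*2 = 13*2 = 26)
g(x) = 26 - x
a(N, n) = 26 - N
(0*(6 + K(3)) + a(d, -3))² = (0*(6 + 3) + (26 - 1*5/3))² = (0*9 + (26 - 5/3))² = (0 + 73/3)² = (73/3)² = 5329/9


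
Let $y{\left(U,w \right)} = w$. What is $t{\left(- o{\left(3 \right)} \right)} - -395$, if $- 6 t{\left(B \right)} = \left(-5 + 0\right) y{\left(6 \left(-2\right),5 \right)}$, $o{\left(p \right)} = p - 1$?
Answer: $\frac{2395}{6} \approx 399.17$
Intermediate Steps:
$o{\left(p \right)} = -1 + p$
$t{\left(B \right)} = \frac{25}{6}$ ($t{\left(B \right)} = - \frac{\left(-5 + 0\right) 5}{6} = - \frac{\left(-5\right) 5}{6} = \left(- \frac{1}{6}\right) \left(-25\right) = \frac{25}{6}$)
$t{\left(- o{\left(3 \right)} \right)} - -395 = \frac{25}{6} - -395 = \frac{25}{6} + 395 = \frac{2395}{6}$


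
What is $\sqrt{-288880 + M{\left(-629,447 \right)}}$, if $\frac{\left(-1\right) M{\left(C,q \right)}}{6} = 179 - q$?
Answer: $2 i \sqrt{71818} \approx 535.98 i$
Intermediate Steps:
$M{\left(C,q \right)} = -1074 + 6 q$ ($M{\left(C,q \right)} = - 6 \left(179 - q\right) = -1074 + 6 q$)
$\sqrt{-288880 + M{\left(-629,447 \right)}} = \sqrt{-288880 + \left(-1074 + 6 \cdot 447\right)} = \sqrt{-288880 + \left(-1074 + 2682\right)} = \sqrt{-288880 + 1608} = \sqrt{-287272} = 2 i \sqrt{71818}$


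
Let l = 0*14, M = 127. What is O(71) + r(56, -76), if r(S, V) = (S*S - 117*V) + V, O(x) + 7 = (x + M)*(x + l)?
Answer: 26003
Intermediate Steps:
l = 0
O(x) = -7 + x*(127 + x) (O(x) = -7 + (x + 127)*(x + 0) = -7 + (127 + x)*x = -7 + x*(127 + x))
r(S, V) = S² - 116*V (r(S, V) = (S² - 117*V) + V = S² - 116*V)
O(71) + r(56, -76) = (-7 + 71² + 127*71) + (56² - 116*(-76)) = (-7 + 5041 + 9017) + (3136 + 8816) = 14051 + 11952 = 26003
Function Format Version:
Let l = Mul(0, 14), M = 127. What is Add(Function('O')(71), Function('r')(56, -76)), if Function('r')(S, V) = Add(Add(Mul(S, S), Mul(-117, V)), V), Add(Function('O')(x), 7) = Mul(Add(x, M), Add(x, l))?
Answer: 26003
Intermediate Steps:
l = 0
Function('O')(x) = Add(-7, Mul(x, Add(127, x))) (Function('O')(x) = Add(-7, Mul(Add(x, 127), Add(x, 0))) = Add(-7, Mul(Add(127, x), x)) = Add(-7, Mul(x, Add(127, x))))
Function('r')(S, V) = Add(Pow(S, 2), Mul(-116, V)) (Function('r')(S, V) = Add(Add(Pow(S, 2), Mul(-117, V)), V) = Add(Pow(S, 2), Mul(-116, V)))
Add(Function('O')(71), Function('r')(56, -76)) = Add(Add(-7, Pow(71, 2), Mul(127, 71)), Add(Pow(56, 2), Mul(-116, -76))) = Add(Add(-7, 5041, 9017), Add(3136, 8816)) = Add(14051, 11952) = 26003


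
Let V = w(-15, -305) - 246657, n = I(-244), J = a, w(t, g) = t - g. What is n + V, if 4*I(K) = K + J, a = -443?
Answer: -986155/4 ≈ -2.4654e+5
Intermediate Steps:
J = -443
I(K) = -443/4 + K/4 (I(K) = (K - 443)/4 = (-443 + K)/4 = -443/4 + K/4)
n = -687/4 (n = -443/4 + (¼)*(-244) = -443/4 - 61 = -687/4 ≈ -171.75)
V = -246367 (V = (-15 - 1*(-305)) - 246657 = (-15 + 305) - 246657 = 290 - 246657 = -246367)
n + V = -687/4 - 246367 = -986155/4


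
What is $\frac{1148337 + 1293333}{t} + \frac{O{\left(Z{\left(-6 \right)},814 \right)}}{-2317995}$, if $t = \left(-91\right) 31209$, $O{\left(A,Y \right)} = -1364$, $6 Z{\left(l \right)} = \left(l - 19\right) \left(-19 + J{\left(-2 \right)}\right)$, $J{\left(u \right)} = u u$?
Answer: $- \frac{269328812654}{313483325805} \approx -0.85915$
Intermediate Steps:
$J{\left(u \right)} = u^{2}$
$Z{\left(l \right)} = \frac{95}{2} - \frac{5 l}{2}$ ($Z{\left(l \right)} = \frac{\left(l - 19\right) \left(-19 + \left(-2\right)^{2}\right)}{6} = \frac{\left(-19 + l\right) \left(-19 + 4\right)}{6} = \frac{\left(-19 + l\right) \left(-15\right)}{6} = \frac{285 - 15 l}{6} = \frac{95}{2} - \frac{5 l}{2}$)
$t = -2840019$
$\frac{1148337 + 1293333}{t} + \frac{O{\left(Z{\left(-6 \right)},814 \right)}}{-2317995} = \frac{1148337 + 1293333}{-2840019} - \frac{1364}{-2317995} = 2441670 \left(- \frac{1}{2840019}\right) - - \frac{1364}{2317995} = - \frac{116270}{135239} + \frac{1364}{2317995} = - \frac{269328812654}{313483325805}$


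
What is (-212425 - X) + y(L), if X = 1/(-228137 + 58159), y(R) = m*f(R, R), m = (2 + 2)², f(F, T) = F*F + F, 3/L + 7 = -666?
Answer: -16354174050547401/76987965562 ≈ -2.1243e+5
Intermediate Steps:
L = -3/673 (L = 3/(-7 - 666) = 3/(-673) = 3*(-1/673) = -3/673 ≈ -0.0044577)
f(F, T) = F + F² (f(F, T) = F² + F = F + F²)
m = 16 (m = 4² = 16)
y(R) = 16*R*(1 + R) (y(R) = 16*(R*(1 + R)) = 16*R*(1 + R))
X = -1/169978 (X = 1/(-169978) = -1/169978 ≈ -5.8831e-6)
(-212425 - X) + y(L) = (-212425 - 1*(-1/169978)) + 16*(-3/673)*(1 - 3/673) = (-212425 + 1/169978) + 16*(-3/673)*(670/673) = -36107576649/169978 - 32160/452929 = -16354174050547401/76987965562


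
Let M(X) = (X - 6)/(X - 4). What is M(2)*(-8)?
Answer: -16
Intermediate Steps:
M(X) = (-6 + X)/(-4 + X)
M(2)*(-8) = ((-6 + 2)/(-4 + 2))*(-8) = (-4/(-2))*(-8) = -½*(-4)*(-8) = 2*(-8) = -16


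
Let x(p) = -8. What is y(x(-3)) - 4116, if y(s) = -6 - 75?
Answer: -4197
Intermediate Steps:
y(s) = -81
y(x(-3)) - 4116 = -81 - 4116 = -4197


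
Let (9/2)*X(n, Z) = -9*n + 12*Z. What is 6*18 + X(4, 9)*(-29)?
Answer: -356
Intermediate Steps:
X(n, Z) = -2*n + 8*Z/3 (X(n, Z) = 2*(-9*n + 12*Z)/9 = -2*n + 8*Z/3)
6*18 + X(4, 9)*(-29) = 6*18 + (-2*4 + (8/3)*9)*(-29) = 108 + (-8 + 24)*(-29) = 108 + 16*(-29) = 108 - 464 = -356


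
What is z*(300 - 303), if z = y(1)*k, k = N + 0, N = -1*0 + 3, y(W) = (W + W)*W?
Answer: -18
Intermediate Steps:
y(W) = 2*W**2 (y(W) = (2*W)*W = 2*W**2)
N = 3 (N = 0 + 3 = 3)
k = 3 (k = 3 + 0 = 3)
z = 6 (z = (2*1**2)*3 = (2*1)*3 = 2*3 = 6)
z*(300 - 303) = 6*(300 - 303) = 6*(-3) = -18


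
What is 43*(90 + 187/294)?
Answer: 1145821/294 ≈ 3897.4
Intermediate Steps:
43*(90 + 187/294) = 43*(26647/294) = 1145821/294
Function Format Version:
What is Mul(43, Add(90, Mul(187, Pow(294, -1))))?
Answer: Rational(1145821, 294) ≈ 3897.4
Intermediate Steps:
Mul(43, Add(90, Mul(187, Pow(294, -1)))) = Mul(43, Add(90, Mul(187, Rational(1, 294)))) = Mul(43, Add(90, Rational(187, 294))) = Mul(43, Rational(26647, 294)) = Rational(1145821, 294)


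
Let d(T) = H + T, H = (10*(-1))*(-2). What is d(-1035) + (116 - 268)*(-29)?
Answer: 3393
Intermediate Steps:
H = 20 (H = -10*(-2) = 20)
d(T) = 20 + T
d(-1035) + (116 - 268)*(-29) = (20 - 1035) + (116 - 268)*(-29) = -1015 - 152*(-29) = -1015 + 4408 = 3393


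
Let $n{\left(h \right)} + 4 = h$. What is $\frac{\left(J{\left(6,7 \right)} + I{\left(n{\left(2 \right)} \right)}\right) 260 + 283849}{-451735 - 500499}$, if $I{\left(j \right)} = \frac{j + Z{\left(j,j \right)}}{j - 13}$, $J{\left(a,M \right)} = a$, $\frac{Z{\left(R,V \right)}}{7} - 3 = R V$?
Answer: $- \frac{853783}{2856702} \approx -0.29887$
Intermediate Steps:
$Z{\left(R,V \right)} = 21 + 7 R V$
$n{\left(h \right)} = -4 + h$
$I{\left(j \right)} = \frac{21 + j + 7 j^{2}}{-13 + j}$ ($I{\left(j \right)} = \frac{j + \left(21 + 7 j j\right)}{j - 13} = \frac{j + \left(21 + 7 j^{2}\right)}{-13 + j} = \frac{21 + j + 7 j^{2}}{-13 + j}$)
$\frac{\left(J{\left(6,7 \right)} + I{\left(n{\left(2 \right)} \right)}\right) 260 + 283849}{-451735 - 500499} = \frac{\left(6 + \frac{21 + \left(-4 + 2\right) + 7 \left(-4 + 2\right)^{2}}{-13 + \left(-4 + 2\right)}\right) 260 + 283849}{-451735 - 500499} = \frac{\left(6 + \frac{21 - 2 + 7 \left(-2\right)^{2}}{-13 - 2}\right) 260 + 283849}{-952234} = \left(\left(6 + \frac{21 - 2 + 7 \cdot 4}{-15}\right) 260 + 283849\right) \left(- \frac{1}{952234}\right) = \left(\left(6 - \frac{21 - 2 + 28}{15}\right) 260 + 283849\right) \left(- \frac{1}{952234}\right) = \left(\left(6 - \frac{47}{15}\right) 260 + 283849\right) \left(- \frac{1}{952234}\right) = \left(\frac{43}{15} \cdot 260 + 283849\right) \left(- \frac{1}{952234}\right) = \left(\frac{2236}{3} + 283849\right) \left(- \frac{1}{952234}\right) = \frac{853783}{3} \left(- \frac{1}{952234}\right) = - \frac{853783}{2856702}$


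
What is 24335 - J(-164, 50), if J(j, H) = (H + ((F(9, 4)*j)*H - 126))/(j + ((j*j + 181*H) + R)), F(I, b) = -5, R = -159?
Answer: 866844781/35623 ≈ 24334.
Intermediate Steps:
J(j, H) = (-126 + H - 5*H*j)/(-159 + j + j² + 181*H) (J(j, H) = (H + ((-5*j)*H - 126))/(j + ((j*j + 181*H) - 159)) = (H + (-5*H*j - 126))/(j + ((j² + 181*H) - 159)) = (H + (-126 - 5*H*j))/(j + (-159 + j² + 181*H)) = (-126 + H - 5*H*j)/(-159 + j + j² + 181*H))
24335 - J(-164, 50) = 24335 - (-126 + 50 - 5*50*(-164))/(-159 - 164 + (-164)² + 181*50) = 24335 - (-126 + 50 + 41000)/(-159 - 164 + 26896 + 9050) = 24335 - 40924/35623 = 866844781/35623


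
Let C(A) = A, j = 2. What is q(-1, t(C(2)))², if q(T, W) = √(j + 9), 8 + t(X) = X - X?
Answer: 11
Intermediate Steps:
t(X) = -8 (t(X) = -8 + (X - X) = -8 + 0 = -8)
q(T, W) = √11 (q(T, W) = √(2 + 9) = √11)
q(-1, t(C(2)))² = (√11)² = 11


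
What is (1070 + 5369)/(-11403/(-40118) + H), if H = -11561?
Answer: -258319802/463792795 ≈ -0.55697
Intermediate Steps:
(1070 + 5369)/(-11403/(-40118) + H) = (1070 + 5369)/(-11403/(-40118) - 11561) = 6439/(-11403*(-1/40118) - 11561) = 6439/(11403/40118 - 11561) = 6439/(-463792795/40118) = 6439*(-40118/463792795) = -258319802/463792795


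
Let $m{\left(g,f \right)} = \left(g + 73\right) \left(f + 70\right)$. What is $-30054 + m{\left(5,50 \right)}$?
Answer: $-20694$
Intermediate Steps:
$m{\left(g,f \right)} = \left(70 + f\right) \left(73 + g\right)$ ($m{\left(g,f \right)} = \left(73 + g\right) \left(70 + f\right) = \left(70 + f\right) \left(73 + g\right)$)
$-30054 + m{\left(5,50 \right)} = -30054 + \left(5110 + 70 \cdot 5 + 73 \cdot 50 + 50 \cdot 5\right) = -30054 + \left(5110 + 350 + 3650 + 250\right) = -30054 + 9360 = -20694$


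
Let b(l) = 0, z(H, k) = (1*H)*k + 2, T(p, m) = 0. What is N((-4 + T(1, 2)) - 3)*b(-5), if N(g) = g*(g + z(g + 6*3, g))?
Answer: 0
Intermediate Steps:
z(H, k) = 2 + H*k (z(H, k) = H*k + 2 = 2 + H*k)
N(g) = g*(2 + g + g*(18 + g)) (N(g) = g*(g + (2 + (g + 6*3)*g)) = g*(g + (2 + (g + 18)*g)) = g*(g + (2 + (18 + g)*g)) = g*(g + (2 + g*(18 + g))) = g*(2 + g + g*(18 + g)))
N((-4 + T(1, 2)) - 3)*b(-5) = (((-4 + 0) - 3)*(2 + ((-4 + 0) - 3) + ((-4 + 0) - 3)*(18 + ((-4 + 0) - 3))))*0 = ((-4 - 3)*(2 + (-4 - 3) + (-4 - 3)*(18 + (-4 - 3))))*0 = -7*(2 - 7 - 7*(18 - 7))*0 = -7*(2 - 7 - 7*11)*0 = -7*(2 - 7 - 77)*0 = -7*(-82)*0 = 574*0 = 0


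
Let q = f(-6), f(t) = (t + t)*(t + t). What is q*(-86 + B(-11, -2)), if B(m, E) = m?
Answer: -13968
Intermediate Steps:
f(t) = 4*t² (f(t) = (2*t)*(2*t) = 4*t²)
q = 144 (q = 4*(-6)² = 4*36 = 144)
q*(-86 + B(-11, -2)) = 144*(-86 - 11) = 144*(-97) = -13968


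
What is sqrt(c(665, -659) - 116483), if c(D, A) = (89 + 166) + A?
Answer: I*sqrt(116887) ≈ 341.89*I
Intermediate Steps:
c(D, A) = 255 + A
sqrt(c(665, -659) - 116483) = sqrt((255 - 659) - 116483) = sqrt(-404 - 116483) = sqrt(-116887) = I*sqrt(116887)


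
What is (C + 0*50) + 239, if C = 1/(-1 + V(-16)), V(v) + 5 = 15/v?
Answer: 26513/111 ≈ 238.86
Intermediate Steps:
V(v) = -5 + 15/v
C = -16/111 (C = 1/(-1 + (-5 + 15/(-16))) = 1/(-1 + (-5 + 15*(-1/16))) = 1/(-1 + (-5 - 15/16)) = 1/(-1 - 95/16) = 1/(-111/16) = -16/111 ≈ -0.14414)
(C + 0*50) + 239 = (-16/111 + 0*50) + 239 = (-16/111 + 0) + 239 = -16/111 + 239 = 26513/111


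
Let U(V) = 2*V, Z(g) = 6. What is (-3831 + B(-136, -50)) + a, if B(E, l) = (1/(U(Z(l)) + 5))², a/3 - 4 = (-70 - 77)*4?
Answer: -1613486/289 ≈ -5583.0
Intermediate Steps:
a = -1752 (a = 12 + 3*((-70 - 77)*4) = 12 + 3*(-147*4) = 12 + 3*(-588) = 12 - 1764 = -1752)
B(E, l) = 1/289 (B(E, l) = (1/(2*6 + 5))² = (1/(12 + 5))² = (1/17)² = 1/289)
(-3831 + B(-136, -50)) + a = (-3831 + 1/289) - 1752 = -1107158/289 - 1752 = -1613486/289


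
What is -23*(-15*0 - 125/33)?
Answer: 2875/33 ≈ 87.121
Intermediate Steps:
-23*(-15*0 - 125/33) = -23*(0 - 125*1/33) = -23*(0 - 125/33) = -23*(-125/33) = 2875/33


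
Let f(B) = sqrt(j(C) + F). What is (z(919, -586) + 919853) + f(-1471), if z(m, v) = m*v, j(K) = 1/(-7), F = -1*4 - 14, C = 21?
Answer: 381319 + I*sqrt(889)/7 ≈ 3.8132e+5 + 4.2594*I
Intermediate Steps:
F = -18 (F = -4 - 14 = -18)
j(K) = -1/7
f(B) = I*sqrt(889)/7 (f(B) = sqrt(-1/7 - 18) = sqrt(-127/7) = I*sqrt(889)/7)
(z(919, -586) + 919853) + f(-1471) = (919*(-586) + 919853) + I*sqrt(889)/7 = (-538534 + 919853) + I*sqrt(889)/7 = 381319 + I*sqrt(889)/7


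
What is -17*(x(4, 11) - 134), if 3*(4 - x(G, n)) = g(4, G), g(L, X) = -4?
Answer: 6562/3 ≈ 2187.3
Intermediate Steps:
x(G, n) = 16/3 (x(G, n) = 4 - ⅓*(-4) = 4 + 4/3 = 16/3)
-17*(x(4, 11) - 134) = -17*(16/3 - 134) = -17*(-386/3) = 6562/3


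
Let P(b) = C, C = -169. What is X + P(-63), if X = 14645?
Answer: 14476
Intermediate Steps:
P(b) = -169
X + P(-63) = 14645 - 169 = 14476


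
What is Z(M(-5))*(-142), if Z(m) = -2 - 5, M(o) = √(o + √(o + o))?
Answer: 994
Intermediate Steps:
M(o) = √(o + √2*√o) (M(o) = √(o + √(2*o)) = √(o + √2*√o))
Z(m) = -7
Z(M(-5))*(-142) = -7*(-142) = 994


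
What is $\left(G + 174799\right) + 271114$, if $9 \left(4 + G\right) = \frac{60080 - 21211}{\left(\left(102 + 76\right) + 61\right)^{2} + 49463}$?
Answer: $\frac{427740922573}{959256} \approx 4.4591 \cdot 10^{5}$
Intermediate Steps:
$G = - \frac{3798155}{959256}$ ($G = -4 + \frac{\left(60080 - 21211\right) \frac{1}{\left(\left(102 + 76\right) + 61\right)^{2} + 49463}}{9} = -4 + \frac{38869 \frac{1}{\left(178 + 61\right)^{2} + 49463}}{9} = -4 + \frac{38869 \frac{1}{239^{2} + 49463}}{9} = -4 + \frac{38869 \frac{1}{57121 + 49463}}{9} = -4 + \frac{38869 \cdot \frac{1}{106584}}{9} = -4 + \frac{1}{9} \cdot \frac{38869}{106584} = -4 + \frac{38869}{959256} = - \frac{3798155}{959256} \approx -3.9595$)
$\left(G + 174799\right) + 271114 = \left(- \frac{3798155}{959256} + 174799\right) + 271114 = \frac{167673191389}{959256} + 271114 = \frac{427740922573}{959256}$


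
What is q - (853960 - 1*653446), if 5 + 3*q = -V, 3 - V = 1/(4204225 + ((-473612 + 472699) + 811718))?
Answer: -1005597098833/5015030 ≈ -2.0052e+5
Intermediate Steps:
V = 15045089/5015030 (V = 3 - 1/(4204225 + ((-473612 + 472699) + 811718)) = 3 - 1/(4204225 + (-913 + 811718)) = 3 - 1/(4204225 + 810805) = 3 - 1/5015030 = 15045089/5015030 ≈ 3.0000)
q = -13373413/5015030 (q = -5/3 + (-1*15045089/5015030)/3 = -5/3 + (1/3)*(-15045089/5015030) = -5/3 - 15045089/15045090 = -13373413/5015030 ≈ -2.6667)
q - (853960 - 1*653446) = -13373413/5015030 - (853960 - 1*653446) = -13373413/5015030 - (853960 - 653446) = -13373413/5015030 - 1*200514 = -13373413/5015030 - 200514 = -1005597098833/5015030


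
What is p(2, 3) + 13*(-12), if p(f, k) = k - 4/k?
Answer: -463/3 ≈ -154.33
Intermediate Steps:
p(2, 3) + 13*(-12) = (3 - 4/3) + 13*(-12) = (3 - 4*⅓) - 156 = (3 - 4/3) - 156 = 5/3 - 156 = -463/3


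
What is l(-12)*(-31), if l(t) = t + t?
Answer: 744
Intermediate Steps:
l(t) = 2*t
l(-12)*(-31) = (2*(-12))*(-31) = -24*(-31) = 744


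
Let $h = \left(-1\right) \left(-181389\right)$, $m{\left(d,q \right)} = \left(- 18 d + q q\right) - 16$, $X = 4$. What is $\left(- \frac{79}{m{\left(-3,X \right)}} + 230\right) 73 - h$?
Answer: $- \frac{8894113}{54} \approx -1.6471 \cdot 10^{5}$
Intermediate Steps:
$m{\left(d,q \right)} = -16 + q^{2} - 18 d$ ($m{\left(d,q \right)} = \left(- 18 d + q^{2}\right) - 16 = \left(q^{2} - 18 d\right) - 16 = -16 + q^{2} - 18 d$)
$h = 181389$
$\left(- \frac{79}{m{\left(-3,X \right)}} + 230\right) 73 - h = \left(- \frac{79}{-16 + 4^{2} - -54} + 230\right) 73 - 181389 = \left(- \frac{79}{-16 + 16 + 54} + 230\right) 73 - 181389 = \left(- \frac{79}{54} + 230\right) 73 - 181389 = \frac{12341}{54} \cdot 73 - 181389 = \frac{900893}{54} - 181389 = - \frac{8894113}{54}$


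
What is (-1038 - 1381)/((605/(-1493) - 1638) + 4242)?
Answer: -3611567/3887167 ≈ -0.92910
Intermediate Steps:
(-1038 - 1381)/((605/(-1493) - 1638) + 4242) = -2419/((605*(-1/1493) - 1638) + 4242) = -2419/((-605/1493 - 1638) + 4242) = -2419/(-2446139/1493 + 4242) = -2419/3887167/1493 = -2419*1493/3887167 = -3611567/3887167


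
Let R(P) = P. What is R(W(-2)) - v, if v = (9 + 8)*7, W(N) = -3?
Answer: -122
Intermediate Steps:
v = 119 (v = 17*7 = 119)
R(W(-2)) - v = -3 - 1*119 = -3 - 119 = -122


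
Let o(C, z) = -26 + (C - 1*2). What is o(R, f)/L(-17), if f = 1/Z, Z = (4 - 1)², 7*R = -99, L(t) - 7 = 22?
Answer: -295/203 ≈ -1.4532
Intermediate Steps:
L(t) = 29 (L(t) = 7 + 22 = 29)
R = -99/7 (R = (⅐)*(-99) = -99/7 ≈ -14.143)
Z = 9 (Z = 3² = 9)
f = ⅑ (f = 1/9 = ⅑ ≈ 0.11111)
o(C, z) = -28 + C (o(C, z) = -26 + (C - 2) = -26 + (-2 + C) = -28 + C)
o(R, f)/L(-17) = (-28 - 99/7)/29 = -295/7*1/29 = -295/203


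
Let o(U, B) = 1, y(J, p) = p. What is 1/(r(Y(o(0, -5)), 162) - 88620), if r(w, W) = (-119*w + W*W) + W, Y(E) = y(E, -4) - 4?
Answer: -1/61262 ≈ -1.6323e-5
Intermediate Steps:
Y(E) = -8 (Y(E) = -4 - 4 = -8)
r(w, W) = W + W² - 119*w (r(w, W) = (-119*w + W²) + W = (W² - 119*w) + W = W + W² - 119*w)
1/(r(Y(o(0, -5)), 162) - 88620) = 1/((162 + 162² - 119*(-8)) - 88620) = 1/((162 + 26244 + 952) - 88620) = 1/(27358 - 88620) = 1/(-61262) = -1/61262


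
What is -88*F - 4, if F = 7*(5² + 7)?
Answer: -19716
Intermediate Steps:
F = 224 (F = 7*(25 + 7) = 7*32 = 224)
-88*F - 4 = -88*224 - 4 = -19712 - 4 = -19716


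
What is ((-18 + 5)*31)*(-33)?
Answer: 13299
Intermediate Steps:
((-18 + 5)*31)*(-33) = -13*31*(-33) = -403*(-33) = 13299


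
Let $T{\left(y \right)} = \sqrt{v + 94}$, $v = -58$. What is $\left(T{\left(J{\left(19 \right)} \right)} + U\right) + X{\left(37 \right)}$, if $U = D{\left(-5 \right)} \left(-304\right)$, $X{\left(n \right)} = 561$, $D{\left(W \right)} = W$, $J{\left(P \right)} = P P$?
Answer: $2087$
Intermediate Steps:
$J{\left(P \right)} = P^{2}$
$T{\left(y \right)} = 6$ ($T{\left(y \right)} = \sqrt{-58 + 94} = \sqrt{36} = 6$)
$U = 1520$ ($U = \left(-5\right) \left(-304\right) = 1520$)
$\left(T{\left(J{\left(19 \right)} \right)} + U\right) + X{\left(37 \right)} = \left(6 + 1520\right) + 561 = 1526 + 561 = 2087$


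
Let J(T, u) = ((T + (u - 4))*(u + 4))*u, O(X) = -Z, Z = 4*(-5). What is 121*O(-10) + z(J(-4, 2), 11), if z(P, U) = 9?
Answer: 2429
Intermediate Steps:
Z = -20
O(X) = 20 (O(X) = -1*(-20) = 20)
J(T, u) = u*(4 + u)*(-4 + T + u) (J(T, u) = ((T + (-4 + u))*(4 + u))*u = ((-4 + T + u)*(4 + u))*u = ((4 + u)*(-4 + T + u))*u = u*(4 + u)*(-4 + T + u))
121*O(-10) + z(J(-4, 2), 11) = 121*20 + 9 = 2420 + 9 = 2429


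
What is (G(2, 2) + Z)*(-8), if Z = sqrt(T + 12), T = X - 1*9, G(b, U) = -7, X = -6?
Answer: 56 - 8*I*sqrt(3) ≈ 56.0 - 13.856*I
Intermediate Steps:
T = -15 (T = -6 - 1*9 = -6 - 9 = -15)
Z = I*sqrt(3) (Z = sqrt(-15 + 12) = sqrt(-3) = I*sqrt(3) ≈ 1.732*I)
(G(2, 2) + Z)*(-8) = (-7 + I*sqrt(3))*(-8) = 56 - 8*I*sqrt(3)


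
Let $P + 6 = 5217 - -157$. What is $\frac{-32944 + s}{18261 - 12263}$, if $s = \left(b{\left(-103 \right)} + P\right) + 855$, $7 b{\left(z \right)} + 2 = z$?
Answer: $- \frac{13368}{2999} \approx -4.4575$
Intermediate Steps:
$b{\left(z \right)} = - \frac{2}{7} + \frac{z}{7}$
$P = 5368$ ($P = -6 + \left(5217 - -157\right) = -6 + \left(5217 + 157\right) = -6 + 5374 = 5368$)
$s = 6208$ ($s = \left(\left(- \frac{2}{7} + \frac{1}{7} \left(-103\right)\right) + 5368\right) + 855 = \left(\left(- \frac{2}{7} - \frac{103}{7}\right) + 5368\right) + 855 = \left(-15 + 5368\right) + 855 = 5353 + 855 = 6208$)
$\frac{-32944 + s}{18261 - 12263} = \frac{-32944 + 6208}{18261 - 12263} = - \frac{26736}{5998} = \left(-26736\right) \frac{1}{5998} = - \frac{13368}{2999}$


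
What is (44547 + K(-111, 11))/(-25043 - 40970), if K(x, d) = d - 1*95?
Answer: -44463/66013 ≈ -0.67355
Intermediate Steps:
K(x, d) = -95 + d (K(x, d) = d - 95 = -95 + d)
(44547 + K(-111, 11))/(-25043 - 40970) = (44547 + (-95 + 11))/(-25043 - 40970) = (44547 - 84)/(-66013) = 44463*(-1/66013) = -44463/66013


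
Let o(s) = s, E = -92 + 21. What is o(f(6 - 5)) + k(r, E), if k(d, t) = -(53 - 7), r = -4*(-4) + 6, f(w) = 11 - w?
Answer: -36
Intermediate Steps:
E = -71
r = 22 (r = 16 + 6 = 22)
k(d, t) = -46 (k(d, t) = -1*46 = -46)
o(f(6 - 5)) + k(r, E) = (11 - (6 - 5)) - 46 = (11 - 1*1) - 46 = (11 - 1) - 46 = 10 - 46 = -36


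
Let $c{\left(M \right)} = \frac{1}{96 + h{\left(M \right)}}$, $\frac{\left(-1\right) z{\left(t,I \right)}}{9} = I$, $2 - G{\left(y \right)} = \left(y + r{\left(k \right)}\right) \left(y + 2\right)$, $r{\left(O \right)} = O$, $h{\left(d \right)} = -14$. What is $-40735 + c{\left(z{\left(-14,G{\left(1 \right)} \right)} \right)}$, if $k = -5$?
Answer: $- \frac{3340269}{82} \approx -40735.0$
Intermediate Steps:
$G{\left(y \right)} = 2 - \left(-5 + y\right) \left(2 + y\right)$ ($G{\left(y \right)} = 2 - \left(y - 5\right) \left(y + 2\right) = 2 - \left(-5 + y\right) \left(2 + y\right)$)
$z{\left(t,I \right)} = - 9 I$
$c{\left(M \right)} = \frac{1}{82}$ ($c{\left(M \right)} = \frac{1}{96 - 14} = \frac{1}{82}$)
$-40735 + c{\left(z{\left(-14,G{\left(1 \right)} \right)} \right)} = -40735 + \frac{1}{82} = - \frac{3340269}{82}$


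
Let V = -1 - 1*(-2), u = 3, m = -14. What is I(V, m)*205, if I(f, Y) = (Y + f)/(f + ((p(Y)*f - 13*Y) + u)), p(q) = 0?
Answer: -2665/186 ≈ -14.328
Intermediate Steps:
V = 1 (V = -1 + 2 = 1)
I(f, Y) = (Y + f)/(3 + f - 13*Y) (I(f, Y) = (Y + f)/(f + ((0*f - 13*Y) + 3)) = (Y + f)/(f + ((0 - 13*Y) + 3)) = (Y + f)/(f + (-13*Y + 3)) = (Y + f)/(f + (3 - 13*Y)) = (Y + f)/(3 + f - 13*Y))
I(V, m)*205 = ((-14 + 1)/(3 + 1 - 13*(-14)))*205 = (-13/(3 + 1 + 182))*205 = (-13/186)*205 = ((1/186)*(-13))*205 = -13/186*205 = -2665/186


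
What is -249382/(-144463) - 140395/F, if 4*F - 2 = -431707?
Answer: 37757397570/12473079883 ≈ 3.0271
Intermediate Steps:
F = -431705/4 (F = 1/2 + (1/4)*(-431707) = 1/2 - 431707/4 = -431705/4 ≈ -1.0793e+5)
-249382/(-144463) - 140395/F = -249382/(-144463) - 140395/(-431705/4) = -249382*(-1/144463) - 140395*(-4/431705) = 249382/144463 + 112316/86341 = 37757397570/12473079883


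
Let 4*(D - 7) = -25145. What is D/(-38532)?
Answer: 25117/154128 ≈ 0.16296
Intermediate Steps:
D = -25117/4 (D = 7 + (¼)*(-25145) = 7 - 25145/4 = -25117/4 ≈ -6279.3)
D/(-38532) = -25117/4/(-38532) = -25117/4*(-1/38532) = 25117/154128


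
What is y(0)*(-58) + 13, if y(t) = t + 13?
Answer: -741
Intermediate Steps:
y(t) = 13 + t
y(0)*(-58) + 13 = (13 + 0)*(-58) + 13 = 13*(-58) + 13 = -754 + 13 = -741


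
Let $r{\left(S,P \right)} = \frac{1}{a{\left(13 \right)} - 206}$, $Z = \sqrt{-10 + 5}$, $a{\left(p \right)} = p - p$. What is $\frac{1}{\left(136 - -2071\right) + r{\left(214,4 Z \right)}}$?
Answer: $\frac{206}{454641} \approx 0.0004531$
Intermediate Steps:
$a{\left(p \right)} = 0$
$Z = i \sqrt{5}$ ($Z = \sqrt{-5} = i \sqrt{5} \approx 2.2361 i$)
$r{\left(S,P \right)} = - \frac{1}{206}$ ($r{\left(S,P \right)} = \frac{1}{0 - 206} = \frac{1}{-206} = - \frac{1}{206}$)
$\frac{1}{\left(136 - -2071\right) + r{\left(214,4 Z \right)}} = \frac{1}{\left(136 - -2071\right) - \frac{1}{206}} = \frac{1}{\left(136 + 2071\right) - \frac{1}{206}} = \frac{1}{2207 - \frac{1}{206}} = \frac{1}{\frac{454641}{206}} = \frac{206}{454641}$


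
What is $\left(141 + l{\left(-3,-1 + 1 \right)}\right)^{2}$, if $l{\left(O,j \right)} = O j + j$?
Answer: $19881$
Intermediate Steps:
$l{\left(O,j \right)} = j + O j$
$\left(141 + l{\left(-3,-1 + 1 \right)}\right)^{2} = \left(141 + \left(-1 + 1\right) \left(1 - 3\right)\right)^{2} = \left(141 + 0 \left(-2\right)\right)^{2} = \left(141 + 0\right)^{2} = 141^{2} = 19881$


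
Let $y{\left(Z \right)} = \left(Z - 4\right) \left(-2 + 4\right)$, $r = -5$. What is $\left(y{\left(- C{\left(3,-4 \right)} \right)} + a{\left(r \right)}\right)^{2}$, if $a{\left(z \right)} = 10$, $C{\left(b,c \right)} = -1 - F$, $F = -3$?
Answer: $4$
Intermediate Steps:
$C{\left(b,c \right)} = 2$ ($C{\left(b,c \right)} = -1 - -3 = -1 + 3 = 2$)
$y{\left(Z \right)} = -8 + 2 Z$ ($y{\left(Z \right)} = \left(-4 + Z\right) 2 = -8 + 2 Z$)
$\left(y{\left(- C{\left(3,-4 \right)} \right)} + a{\left(r \right)}\right)^{2} = \left(\left(-8 + 2 \left(\left(-1\right) 2\right)\right) + 10\right)^{2} = \left(\left(-8 + 2 \left(-2\right)\right) + 10\right)^{2} = \left(\left(-8 - 4\right) + 10\right)^{2} = \left(-12 + 10\right)^{2} = \left(-2\right)^{2} = 4$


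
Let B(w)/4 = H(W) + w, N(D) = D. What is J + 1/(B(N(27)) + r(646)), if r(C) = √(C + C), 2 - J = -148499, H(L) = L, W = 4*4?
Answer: 1050347616/7073 - √323/14146 ≈ 1.4850e+5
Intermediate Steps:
W = 16
J = 148501 (J = 2 - 1*(-148499) = 2 + 148499 = 148501)
r(C) = √2*√C (r(C) = √(2*C) = √2*√C)
B(w) = 64 + 4*w (B(w) = 4*(16 + w) = 64 + 4*w)
J + 1/(B(N(27)) + r(646)) = 148501 + 1/((64 + 4*27) + √2*√646) = 148501 + 1/((64 + 108) + 2*√323) = 148501 + 1/(172 + 2*√323)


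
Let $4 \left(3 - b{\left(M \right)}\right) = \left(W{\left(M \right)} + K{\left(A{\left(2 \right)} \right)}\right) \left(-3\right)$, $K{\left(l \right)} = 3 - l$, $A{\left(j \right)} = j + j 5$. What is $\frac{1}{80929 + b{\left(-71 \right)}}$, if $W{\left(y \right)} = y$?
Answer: $\frac{1}{80872} \approx 1.2365 \cdot 10^{-5}$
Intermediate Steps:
$A{\left(j \right)} = 6 j$ ($A{\left(j \right)} = j + 5 j = 6 j$)
$b{\left(M \right)} = - \frac{15}{4} + \frac{3 M}{4}$ ($b{\left(M \right)} = 3 - \frac{\left(M + \left(3 - 6 \cdot 2\right)\right) \left(-3\right)}{4} = 3 - \frac{\left(M + \left(3 - 12\right)\right) \left(-3\right)}{4} = 3 - \frac{\left(M - 9\right) \left(-3\right)}{4} = 3 - \frac{\left(-9 + M\right) \left(-3\right)}{4} = 3 - \frac{27 - 3 M}{4} = 3 + \left(- \frac{27}{4} + \frac{3 M}{4}\right) = - \frac{15}{4} + \frac{3 M}{4}$)
$\frac{1}{80929 + b{\left(-71 \right)}} = \frac{1}{80929 + \left(- \frac{15}{4} + \frac{3}{4} \left(-71\right)\right)} = \frac{1}{80929 - 57} = \frac{1}{80872}$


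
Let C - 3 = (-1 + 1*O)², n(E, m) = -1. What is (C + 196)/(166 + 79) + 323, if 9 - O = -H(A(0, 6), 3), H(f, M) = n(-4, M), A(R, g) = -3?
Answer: 79383/245 ≈ 324.01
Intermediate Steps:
H(f, M) = -1
O = 8 (O = 9 - (-1)*(-1) = 9 - 1*1 = 9 - 1 = 8)
C = 52 (C = 3 + (-1 + 1*8)² = 3 + (-1 + 8)² = 3 + 7² = 3 + 49 = 52)
(C + 196)/(166 + 79) + 323 = (52 + 196)/(166 + 79) + 323 = 248/245 + 323 = 79383/245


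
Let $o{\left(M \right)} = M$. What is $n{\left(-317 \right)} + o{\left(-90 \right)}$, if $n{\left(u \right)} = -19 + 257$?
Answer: $148$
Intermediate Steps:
$n{\left(u \right)} = 238$
$n{\left(-317 \right)} + o{\left(-90 \right)} = 238 - 90 = 148$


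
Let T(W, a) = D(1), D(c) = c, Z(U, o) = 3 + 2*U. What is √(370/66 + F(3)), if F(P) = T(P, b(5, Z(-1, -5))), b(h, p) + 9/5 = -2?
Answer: √7194/33 ≈ 2.5702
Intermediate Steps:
b(h, p) = -19/5 (b(h, p) = -9/5 - 2 = -19/5)
T(W, a) = 1
F(P) = 1
√(370/66 + F(3)) = √(370/66 + 1) = √(370*(1/66) + 1) = √(185/33 + 1) = √(218/33) = √7194/33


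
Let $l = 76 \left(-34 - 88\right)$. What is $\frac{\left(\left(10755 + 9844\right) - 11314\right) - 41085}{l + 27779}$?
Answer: $- \frac{10600}{6169} \approx -1.7183$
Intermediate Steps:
$l = -9272$ ($l = 76 \left(-122\right) = -9272$)
$\frac{\left(\left(10755 + 9844\right) - 11314\right) - 41085}{l + 27779} = \frac{\left(\left(10755 + 9844\right) - 11314\right) - 41085}{-9272 + 27779} = \frac{\left(20599 - 11314\right) - 41085}{18507} = \left(9285 - 41085\right) \frac{1}{18507} = \left(-31800\right) \frac{1}{18507} = - \frac{10600}{6169}$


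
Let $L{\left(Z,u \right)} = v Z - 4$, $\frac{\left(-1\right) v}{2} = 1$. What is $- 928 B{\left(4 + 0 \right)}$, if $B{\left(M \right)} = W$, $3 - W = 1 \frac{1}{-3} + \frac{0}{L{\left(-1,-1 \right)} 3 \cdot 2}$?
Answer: $- \frac{9280}{3} \approx -3093.3$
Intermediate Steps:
$v = -2$ ($v = \left(-2\right) 1 = -2$)
$L{\left(Z,u \right)} = -4 - 2 Z$ ($L{\left(Z,u \right)} = - 2 Z - 4 = -4 - 2 Z$)
$W = \frac{10}{3}$ ($W = 3 - \left(1 \frac{1}{-3} + \frac{0}{\left(-4 - -2\right) 3 \cdot 2}\right) = 3 - \left(1 \left(- \frac{1}{3}\right) + \frac{0}{\left(-4 + 2\right) 3 \cdot 2}\right) = 3 - \left(- \frac{1}{3} + \frac{0}{\left(-2\right) 3 \cdot 2}\right) = 3 - \left(- \frac{1}{3} + \frac{0}{\left(-6\right) 2}\right) = 3 - \left(- \frac{1}{3} + \frac{0}{-12}\right) = 3 - \left(- \frac{1}{3} + 0 \left(- \frac{1}{12}\right)\right) = 3 - \left(- \frac{1}{3} + 0\right) = 3 - - \frac{1}{3} = 3 + \frac{1}{3} = \frac{10}{3} \approx 3.3333$)
$B{\left(M \right)} = \frac{10}{3}$
$- 928 B{\left(4 + 0 \right)} = \left(-928\right) \frac{10}{3} = - \frac{9280}{3}$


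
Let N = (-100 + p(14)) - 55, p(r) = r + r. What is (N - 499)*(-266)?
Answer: 166516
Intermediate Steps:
p(r) = 2*r
N = -127 (N = (-100 + 2*14) - 55 = (-100 + 28) - 55 = -72 - 55 = -127)
(N - 499)*(-266) = (-127 - 499)*(-266) = -626*(-266) = 166516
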